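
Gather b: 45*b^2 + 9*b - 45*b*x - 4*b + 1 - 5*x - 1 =45*b^2 + b*(5 - 45*x) - 5*x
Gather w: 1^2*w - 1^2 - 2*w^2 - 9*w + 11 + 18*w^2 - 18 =16*w^2 - 8*w - 8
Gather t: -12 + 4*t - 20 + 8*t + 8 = 12*t - 24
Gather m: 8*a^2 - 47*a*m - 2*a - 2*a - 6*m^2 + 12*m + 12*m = 8*a^2 - 4*a - 6*m^2 + m*(24 - 47*a)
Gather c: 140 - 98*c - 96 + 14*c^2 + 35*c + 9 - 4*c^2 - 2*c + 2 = 10*c^2 - 65*c + 55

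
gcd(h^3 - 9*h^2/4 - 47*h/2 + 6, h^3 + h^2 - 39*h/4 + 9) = h + 4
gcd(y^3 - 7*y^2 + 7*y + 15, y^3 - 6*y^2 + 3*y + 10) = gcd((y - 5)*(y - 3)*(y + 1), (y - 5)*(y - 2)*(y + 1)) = y^2 - 4*y - 5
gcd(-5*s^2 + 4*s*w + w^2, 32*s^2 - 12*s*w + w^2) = 1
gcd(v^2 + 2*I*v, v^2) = v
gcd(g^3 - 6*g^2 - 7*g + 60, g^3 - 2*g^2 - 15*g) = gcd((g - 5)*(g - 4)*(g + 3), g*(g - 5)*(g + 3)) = g^2 - 2*g - 15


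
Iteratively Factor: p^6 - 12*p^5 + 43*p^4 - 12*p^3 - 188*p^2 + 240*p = (p)*(p^5 - 12*p^4 + 43*p^3 - 12*p^2 - 188*p + 240) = p*(p - 3)*(p^4 - 9*p^3 + 16*p^2 + 36*p - 80) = p*(p - 3)*(p + 2)*(p^3 - 11*p^2 + 38*p - 40) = p*(p - 5)*(p - 3)*(p + 2)*(p^2 - 6*p + 8) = p*(p - 5)*(p - 3)*(p - 2)*(p + 2)*(p - 4)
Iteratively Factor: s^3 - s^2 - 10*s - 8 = (s + 1)*(s^2 - 2*s - 8) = (s + 1)*(s + 2)*(s - 4)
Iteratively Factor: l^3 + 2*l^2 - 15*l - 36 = (l - 4)*(l^2 + 6*l + 9) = (l - 4)*(l + 3)*(l + 3)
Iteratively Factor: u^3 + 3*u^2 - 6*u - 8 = (u - 2)*(u^2 + 5*u + 4) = (u - 2)*(u + 4)*(u + 1)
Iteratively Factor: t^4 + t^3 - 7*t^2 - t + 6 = (t - 1)*(t^3 + 2*t^2 - 5*t - 6) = (t - 2)*(t - 1)*(t^2 + 4*t + 3) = (t - 2)*(t - 1)*(t + 1)*(t + 3)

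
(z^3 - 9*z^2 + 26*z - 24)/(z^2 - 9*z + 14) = (z^2 - 7*z + 12)/(z - 7)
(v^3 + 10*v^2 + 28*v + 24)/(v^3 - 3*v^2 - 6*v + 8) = (v^2 + 8*v + 12)/(v^2 - 5*v + 4)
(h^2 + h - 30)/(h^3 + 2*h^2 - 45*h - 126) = (h - 5)/(h^2 - 4*h - 21)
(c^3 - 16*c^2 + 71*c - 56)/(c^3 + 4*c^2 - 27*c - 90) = (c^3 - 16*c^2 + 71*c - 56)/(c^3 + 4*c^2 - 27*c - 90)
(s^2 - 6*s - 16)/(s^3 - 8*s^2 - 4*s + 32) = 1/(s - 2)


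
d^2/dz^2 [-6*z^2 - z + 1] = -12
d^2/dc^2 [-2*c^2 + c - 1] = -4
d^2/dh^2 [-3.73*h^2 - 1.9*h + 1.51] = -7.46000000000000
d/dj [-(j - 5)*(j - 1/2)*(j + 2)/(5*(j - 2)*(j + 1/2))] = (-4*j^4 + 12*j^3 - 43*j^2 + 12*j - 64)/(5*(4*j^4 - 12*j^3 + j^2 + 12*j + 4))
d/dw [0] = 0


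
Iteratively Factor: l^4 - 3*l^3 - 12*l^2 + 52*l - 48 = (l - 2)*(l^3 - l^2 - 14*l + 24) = (l - 3)*(l - 2)*(l^2 + 2*l - 8) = (l - 3)*(l - 2)^2*(l + 4)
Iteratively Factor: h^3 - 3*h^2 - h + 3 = (h - 1)*(h^2 - 2*h - 3) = (h - 3)*(h - 1)*(h + 1)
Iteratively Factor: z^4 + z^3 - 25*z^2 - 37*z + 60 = (z + 4)*(z^3 - 3*z^2 - 13*z + 15) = (z - 1)*(z + 4)*(z^2 - 2*z - 15) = (z - 1)*(z + 3)*(z + 4)*(z - 5)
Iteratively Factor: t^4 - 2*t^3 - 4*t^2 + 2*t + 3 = (t + 1)*(t^3 - 3*t^2 - t + 3) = (t - 1)*(t + 1)*(t^2 - 2*t - 3) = (t - 3)*(t - 1)*(t + 1)*(t + 1)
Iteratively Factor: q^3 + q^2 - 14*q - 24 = (q - 4)*(q^2 + 5*q + 6) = (q - 4)*(q + 3)*(q + 2)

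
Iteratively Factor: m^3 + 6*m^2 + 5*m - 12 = (m + 4)*(m^2 + 2*m - 3) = (m + 3)*(m + 4)*(m - 1)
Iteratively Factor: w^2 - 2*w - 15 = (w + 3)*(w - 5)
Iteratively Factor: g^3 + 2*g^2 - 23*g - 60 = (g + 4)*(g^2 - 2*g - 15) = (g - 5)*(g + 4)*(g + 3)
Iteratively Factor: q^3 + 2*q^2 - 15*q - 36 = (q - 4)*(q^2 + 6*q + 9) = (q - 4)*(q + 3)*(q + 3)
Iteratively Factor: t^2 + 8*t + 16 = (t + 4)*(t + 4)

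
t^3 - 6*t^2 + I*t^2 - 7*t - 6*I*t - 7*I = (t - 7)*(t + 1)*(t + I)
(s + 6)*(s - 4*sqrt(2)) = s^2 - 4*sqrt(2)*s + 6*s - 24*sqrt(2)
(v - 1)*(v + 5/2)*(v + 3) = v^3 + 9*v^2/2 + 2*v - 15/2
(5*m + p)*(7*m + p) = 35*m^2 + 12*m*p + p^2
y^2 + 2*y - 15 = (y - 3)*(y + 5)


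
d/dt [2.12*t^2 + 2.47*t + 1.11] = 4.24*t + 2.47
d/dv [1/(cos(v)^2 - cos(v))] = (-sin(v)/cos(v)^2 + 2*tan(v))/(cos(v) - 1)^2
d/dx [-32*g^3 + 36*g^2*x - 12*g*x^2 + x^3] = 36*g^2 - 24*g*x + 3*x^2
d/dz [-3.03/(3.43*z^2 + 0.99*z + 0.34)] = (20.7858*z + 2.9997)/(3.43*z^2 + 0.99*z + 0.34)^2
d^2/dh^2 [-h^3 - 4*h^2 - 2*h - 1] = -6*h - 8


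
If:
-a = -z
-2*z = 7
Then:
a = -7/2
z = -7/2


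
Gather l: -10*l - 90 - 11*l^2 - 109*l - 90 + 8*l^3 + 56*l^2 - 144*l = 8*l^3 + 45*l^2 - 263*l - 180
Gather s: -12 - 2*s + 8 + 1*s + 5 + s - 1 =0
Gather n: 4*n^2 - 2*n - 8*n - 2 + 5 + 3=4*n^2 - 10*n + 6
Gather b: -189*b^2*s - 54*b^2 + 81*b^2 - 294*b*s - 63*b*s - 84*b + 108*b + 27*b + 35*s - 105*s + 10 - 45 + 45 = b^2*(27 - 189*s) + b*(51 - 357*s) - 70*s + 10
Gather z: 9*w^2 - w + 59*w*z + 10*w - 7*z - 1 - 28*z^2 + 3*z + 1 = 9*w^2 + 9*w - 28*z^2 + z*(59*w - 4)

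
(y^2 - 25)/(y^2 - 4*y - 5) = (y + 5)/(y + 1)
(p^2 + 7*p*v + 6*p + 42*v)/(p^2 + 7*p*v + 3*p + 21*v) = (p + 6)/(p + 3)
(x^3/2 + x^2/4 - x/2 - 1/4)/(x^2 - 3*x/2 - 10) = (-2*x^3 - x^2 + 2*x + 1)/(2*(-2*x^2 + 3*x + 20))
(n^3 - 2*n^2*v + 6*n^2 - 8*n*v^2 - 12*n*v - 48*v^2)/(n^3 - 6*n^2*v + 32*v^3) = (-n - 6)/(-n + 4*v)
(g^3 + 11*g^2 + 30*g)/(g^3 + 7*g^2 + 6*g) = (g + 5)/(g + 1)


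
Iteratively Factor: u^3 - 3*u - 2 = (u - 2)*(u^2 + 2*u + 1) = (u - 2)*(u + 1)*(u + 1)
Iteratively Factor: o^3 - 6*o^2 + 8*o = (o)*(o^2 - 6*o + 8) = o*(o - 2)*(o - 4)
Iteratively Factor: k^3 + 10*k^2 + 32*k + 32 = (k + 4)*(k^2 + 6*k + 8) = (k + 4)^2*(k + 2)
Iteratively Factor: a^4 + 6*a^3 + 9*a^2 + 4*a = (a + 1)*(a^3 + 5*a^2 + 4*a) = (a + 1)*(a + 4)*(a^2 + a) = a*(a + 1)*(a + 4)*(a + 1)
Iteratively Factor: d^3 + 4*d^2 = (d)*(d^2 + 4*d) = d*(d + 4)*(d)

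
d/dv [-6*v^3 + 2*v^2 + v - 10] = -18*v^2 + 4*v + 1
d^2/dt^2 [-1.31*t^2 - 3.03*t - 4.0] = -2.62000000000000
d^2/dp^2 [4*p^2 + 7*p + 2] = 8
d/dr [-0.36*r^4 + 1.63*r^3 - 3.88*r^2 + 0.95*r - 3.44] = -1.44*r^3 + 4.89*r^2 - 7.76*r + 0.95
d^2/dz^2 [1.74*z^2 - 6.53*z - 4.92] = 3.48000000000000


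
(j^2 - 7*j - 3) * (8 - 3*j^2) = -3*j^4 + 21*j^3 + 17*j^2 - 56*j - 24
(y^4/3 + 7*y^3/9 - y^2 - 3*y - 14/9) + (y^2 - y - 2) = y^4/3 + 7*y^3/9 - 4*y - 32/9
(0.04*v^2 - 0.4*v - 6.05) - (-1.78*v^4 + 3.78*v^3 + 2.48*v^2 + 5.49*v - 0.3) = 1.78*v^4 - 3.78*v^3 - 2.44*v^2 - 5.89*v - 5.75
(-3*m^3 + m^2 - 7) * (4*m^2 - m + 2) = -12*m^5 + 7*m^4 - 7*m^3 - 26*m^2 + 7*m - 14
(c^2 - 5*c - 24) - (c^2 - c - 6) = -4*c - 18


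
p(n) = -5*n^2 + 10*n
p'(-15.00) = 160.00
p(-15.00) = -1275.00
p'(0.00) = 10.00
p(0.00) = 0.00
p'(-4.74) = 57.40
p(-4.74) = -159.74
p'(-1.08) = 20.80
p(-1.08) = -16.63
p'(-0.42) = 14.20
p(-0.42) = -5.08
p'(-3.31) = 43.10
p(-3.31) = -87.88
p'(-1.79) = 27.90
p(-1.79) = -33.92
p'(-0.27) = 12.70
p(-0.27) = -3.06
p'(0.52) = 4.80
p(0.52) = 3.85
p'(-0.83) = 18.30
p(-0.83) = -11.74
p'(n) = 10 - 10*n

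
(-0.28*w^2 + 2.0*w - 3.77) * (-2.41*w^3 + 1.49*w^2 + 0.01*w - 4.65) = 0.6748*w^5 - 5.2372*w^4 + 12.0629*w^3 - 4.2953*w^2 - 9.3377*w + 17.5305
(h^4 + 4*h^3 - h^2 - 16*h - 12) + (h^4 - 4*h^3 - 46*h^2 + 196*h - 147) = 2*h^4 - 47*h^2 + 180*h - 159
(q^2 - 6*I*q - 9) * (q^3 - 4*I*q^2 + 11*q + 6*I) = q^5 - 10*I*q^4 - 22*q^3 - 24*I*q^2 - 63*q - 54*I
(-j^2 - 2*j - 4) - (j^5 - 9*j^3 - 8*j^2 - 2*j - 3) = -j^5 + 9*j^3 + 7*j^2 - 1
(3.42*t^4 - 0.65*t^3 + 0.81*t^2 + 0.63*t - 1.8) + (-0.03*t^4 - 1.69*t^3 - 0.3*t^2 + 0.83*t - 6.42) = 3.39*t^4 - 2.34*t^3 + 0.51*t^2 + 1.46*t - 8.22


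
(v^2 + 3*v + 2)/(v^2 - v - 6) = (v + 1)/(v - 3)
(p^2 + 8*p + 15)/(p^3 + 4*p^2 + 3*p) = (p + 5)/(p*(p + 1))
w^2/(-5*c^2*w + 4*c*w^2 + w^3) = w/(-5*c^2 + 4*c*w + w^2)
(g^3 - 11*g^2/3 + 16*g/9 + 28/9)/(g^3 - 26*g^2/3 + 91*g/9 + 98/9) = (g - 2)/(g - 7)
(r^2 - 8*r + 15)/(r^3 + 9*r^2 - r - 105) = (r - 5)/(r^2 + 12*r + 35)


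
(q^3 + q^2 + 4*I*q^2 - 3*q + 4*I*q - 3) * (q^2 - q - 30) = q^5 + 4*I*q^4 - 34*q^3 - 30*q^2 - 124*I*q^2 + 93*q - 120*I*q + 90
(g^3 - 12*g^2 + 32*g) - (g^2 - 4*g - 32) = g^3 - 13*g^2 + 36*g + 32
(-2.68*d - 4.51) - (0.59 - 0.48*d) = -2.2*d - 5.1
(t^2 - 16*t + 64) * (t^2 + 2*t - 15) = t^4 - 14*t^3 + 17*t^2 + 368*t - 960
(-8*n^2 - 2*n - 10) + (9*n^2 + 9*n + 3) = n^2 + 7*n - 7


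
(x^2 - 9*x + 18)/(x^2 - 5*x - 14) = (-x^2 + 9*x - 18)/(-x^2 + 5*x + 14)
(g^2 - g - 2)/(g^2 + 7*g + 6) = (g - 2)/(g + 6)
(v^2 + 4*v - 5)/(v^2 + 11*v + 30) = (v - 1)/(v + 6)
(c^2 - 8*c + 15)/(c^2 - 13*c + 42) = (c^2 - 8*c + 15)/(c^2 - 13*c + 42)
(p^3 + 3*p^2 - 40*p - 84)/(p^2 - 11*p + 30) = (p^2 + 9*p + 14)/(p - 5)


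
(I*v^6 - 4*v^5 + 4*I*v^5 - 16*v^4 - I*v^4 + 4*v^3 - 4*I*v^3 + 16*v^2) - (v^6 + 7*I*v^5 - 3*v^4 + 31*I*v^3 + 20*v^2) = -v^6 + I*v^6 - 4*v^5 - 3*I*v^5 - 13*v^4 - I*v^4 + 4*v^3 - 35*I*v^3 - 4*v^2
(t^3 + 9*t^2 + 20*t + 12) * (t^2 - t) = t^5 + 8*t^4 + 11*t^3 - 8*t^2 - 12*t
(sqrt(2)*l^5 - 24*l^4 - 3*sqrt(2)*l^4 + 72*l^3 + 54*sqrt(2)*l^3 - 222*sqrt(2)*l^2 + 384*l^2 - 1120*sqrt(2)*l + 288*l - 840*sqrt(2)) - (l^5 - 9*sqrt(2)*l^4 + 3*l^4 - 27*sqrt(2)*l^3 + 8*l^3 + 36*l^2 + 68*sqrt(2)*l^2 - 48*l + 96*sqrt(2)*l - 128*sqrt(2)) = -l^5 + sqrt(2)*l^5 - 27*l^4 + 6*sqrt(2)*l^4 + 64*l^3 + 81*sqrt(2)*l^3 - 290*sqrt(2)*l^2 + 348*l^2 - 1216*sqrt(2)*l + 336*l - 712*sqrt(2)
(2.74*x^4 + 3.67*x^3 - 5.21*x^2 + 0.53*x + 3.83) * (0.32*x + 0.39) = 0.8768*x^5 + 2.243*x^4 - 0.2359*x^3 - 1.8623*x^2 + 1.4323*x + 1.4937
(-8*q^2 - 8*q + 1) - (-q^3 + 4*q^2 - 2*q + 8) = q^3 - 12*q^2 - 6*q - 7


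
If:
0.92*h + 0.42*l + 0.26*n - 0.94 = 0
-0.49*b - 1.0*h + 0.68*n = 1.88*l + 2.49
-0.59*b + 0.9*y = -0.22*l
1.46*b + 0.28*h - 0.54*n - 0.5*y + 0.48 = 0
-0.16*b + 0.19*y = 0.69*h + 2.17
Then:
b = 5.50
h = -3.65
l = 3.26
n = 11.26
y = 2.81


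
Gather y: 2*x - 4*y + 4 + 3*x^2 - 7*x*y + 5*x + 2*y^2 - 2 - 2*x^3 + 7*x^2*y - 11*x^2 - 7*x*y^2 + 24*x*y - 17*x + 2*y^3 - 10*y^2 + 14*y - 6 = -2*x^3 - 8*x^2 - 10*x + 2*y^3 + y^2*(-7*x - 8) + y*(7*x^2 + 17*x + 10) - 4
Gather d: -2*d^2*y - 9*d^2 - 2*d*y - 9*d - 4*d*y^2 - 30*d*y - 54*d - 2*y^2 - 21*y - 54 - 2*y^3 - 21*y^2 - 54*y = d^2*(-2*y - 9) + d*(-4*y^2 - 32*y - 63) - 2*y^3 - 23*y^2 - 75*y - 54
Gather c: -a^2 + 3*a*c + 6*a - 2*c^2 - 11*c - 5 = -a^2 + 6*a - 2*c^2 + c*(3*a - 11) - 5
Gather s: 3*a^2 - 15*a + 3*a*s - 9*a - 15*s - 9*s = 3*a^2 - 24*a + s*(3*a - 24)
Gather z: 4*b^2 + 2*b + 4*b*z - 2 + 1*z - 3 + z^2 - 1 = 4*b^2 + 2*b + z^2 + z*(4*b + 1) - 6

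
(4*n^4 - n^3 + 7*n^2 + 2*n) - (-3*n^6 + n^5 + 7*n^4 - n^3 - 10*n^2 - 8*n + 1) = 3*n^6 - n^5 - 3*n^4 + 17*n^2 + 10*n - 1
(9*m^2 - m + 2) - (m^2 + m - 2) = 8*m^2 - 2*m + 4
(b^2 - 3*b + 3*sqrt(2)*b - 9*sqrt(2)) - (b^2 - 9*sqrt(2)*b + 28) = -3*b + 12*sqrt(2)*b - 28 - 9*sqrt(2)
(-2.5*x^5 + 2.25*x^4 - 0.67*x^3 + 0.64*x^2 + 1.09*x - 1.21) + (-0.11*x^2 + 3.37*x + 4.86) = -2.5*x^5 + 2.25*x^4 - 0.67*x^3 + 0.53*x^2 + 4.46*x + 3.65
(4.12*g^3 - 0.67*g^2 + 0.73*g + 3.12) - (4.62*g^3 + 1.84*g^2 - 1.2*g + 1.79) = -0.5*g^3 - 2.51*g^2 + 1.93*g + 1.33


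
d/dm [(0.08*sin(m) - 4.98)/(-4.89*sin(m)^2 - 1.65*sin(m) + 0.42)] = (0.3912*sin(m)^2 - 48.7044*sin(m) - 8.1834)*cos(m)/(23.9121*sin(m)^4 + 16.137*sin(m)^3 - 1.3851*sin(m)^2 - 1.386*sin(m) + 0.1764)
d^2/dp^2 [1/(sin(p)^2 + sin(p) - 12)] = (-4*sin(p)^4 - 3*sin(p)^3 - 43*sin(p)^2 - 6*sin(p) + 26)/(sin(p)^2 + sin(p) - 12)^3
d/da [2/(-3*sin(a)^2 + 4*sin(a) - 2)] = 4*(3*sin(a) - 2)*cos(a)/(3*sin(a)^2 - 4*sin(a) + 2)^2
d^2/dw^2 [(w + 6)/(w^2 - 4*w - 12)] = 2*((-3*w - 2)*(-w^2 + 4*w + 12) - 4*(w - 2)^2*(w + 6))/(-w^2 + 4*w + 12)^3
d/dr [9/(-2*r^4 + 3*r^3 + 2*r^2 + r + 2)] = 9*(8*r^3 - 9*r^2 - 4*r - 1)/(-2*r^4 + 3*r^3 + 2*r^2 + r + 2)^2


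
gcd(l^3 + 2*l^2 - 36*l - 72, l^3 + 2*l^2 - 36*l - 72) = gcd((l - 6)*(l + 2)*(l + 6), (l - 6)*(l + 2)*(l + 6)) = l^3 + 2*l^2 - 36*l - 72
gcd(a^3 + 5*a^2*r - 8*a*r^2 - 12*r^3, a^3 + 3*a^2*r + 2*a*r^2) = a + r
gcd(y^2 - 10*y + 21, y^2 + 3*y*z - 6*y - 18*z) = 1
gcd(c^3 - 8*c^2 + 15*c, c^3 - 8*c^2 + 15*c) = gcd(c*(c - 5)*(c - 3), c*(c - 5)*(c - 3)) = c^3 - 8*c^2 + 15*c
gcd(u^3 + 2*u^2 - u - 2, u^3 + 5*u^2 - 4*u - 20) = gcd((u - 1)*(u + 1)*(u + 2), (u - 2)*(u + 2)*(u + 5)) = u + 2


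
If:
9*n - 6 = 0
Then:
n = 2/3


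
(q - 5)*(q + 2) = q^2 - 3*q - 10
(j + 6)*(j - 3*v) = j^2 - 3*j*v + 6*j - 18*v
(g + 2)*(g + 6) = g^2 + 8*g + 12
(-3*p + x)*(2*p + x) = -6*p^2 - p*x + x^2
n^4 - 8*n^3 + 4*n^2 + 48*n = n*(n - 6)*(n - 4)*(n + 2)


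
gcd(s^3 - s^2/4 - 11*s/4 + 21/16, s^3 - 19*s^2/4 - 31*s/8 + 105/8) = s^2 + s/4 - 21/8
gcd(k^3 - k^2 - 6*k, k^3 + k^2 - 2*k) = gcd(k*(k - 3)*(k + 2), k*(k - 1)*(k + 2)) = k^2 + 2*k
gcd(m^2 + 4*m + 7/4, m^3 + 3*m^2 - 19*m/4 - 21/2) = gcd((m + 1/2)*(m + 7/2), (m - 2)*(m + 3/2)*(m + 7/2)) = m + 7/2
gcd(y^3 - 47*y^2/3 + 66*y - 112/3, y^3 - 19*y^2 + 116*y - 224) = y^2 - 15*y + 56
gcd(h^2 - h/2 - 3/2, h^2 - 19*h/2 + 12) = h - 3/2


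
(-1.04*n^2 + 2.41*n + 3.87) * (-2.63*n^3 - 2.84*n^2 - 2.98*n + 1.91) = 2.7352*n^5 - 3.3847*n^4 - 13.9233*n^3 - 20.159*n^2 - 6.9295*n + 7.3917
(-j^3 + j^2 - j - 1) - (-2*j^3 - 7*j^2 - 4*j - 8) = j^3 + 8*j^2 + 3*j + 7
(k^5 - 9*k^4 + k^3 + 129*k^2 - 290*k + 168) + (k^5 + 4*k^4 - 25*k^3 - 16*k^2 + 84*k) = 2*k^5 - 5*k^4 - 24*k^3 + 113*k^2 - 206*k + 168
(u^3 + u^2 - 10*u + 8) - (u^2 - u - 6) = u^3 - 9*u + 14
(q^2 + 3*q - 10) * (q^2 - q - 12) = q^4 + 2*q^3 - 25*q^2 - 26*q + 120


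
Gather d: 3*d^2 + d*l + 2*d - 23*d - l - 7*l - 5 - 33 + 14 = 3*d^2 + d*(l - 21) - 8*l - 24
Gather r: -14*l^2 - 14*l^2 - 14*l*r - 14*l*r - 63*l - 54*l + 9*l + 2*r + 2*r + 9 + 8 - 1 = -28*l^2 - 108*l + r*(4 - 28*l) + 16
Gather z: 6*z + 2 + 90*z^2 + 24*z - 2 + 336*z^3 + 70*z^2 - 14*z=336*z^3 + 160*z^2 + 16*z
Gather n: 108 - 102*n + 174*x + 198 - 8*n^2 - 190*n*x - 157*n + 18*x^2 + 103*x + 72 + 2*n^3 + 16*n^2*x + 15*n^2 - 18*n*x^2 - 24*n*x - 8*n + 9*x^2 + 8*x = 2*n^3 + n^2*(16*x + 7) + n*(-18*x^2 - 214*x - 267) + 27*x^2 + 285*x + 378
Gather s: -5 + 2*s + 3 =2*s - 2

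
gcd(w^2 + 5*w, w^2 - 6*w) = w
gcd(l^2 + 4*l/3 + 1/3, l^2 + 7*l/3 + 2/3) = l + 1/3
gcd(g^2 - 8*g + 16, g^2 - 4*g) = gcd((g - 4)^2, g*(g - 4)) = g - 4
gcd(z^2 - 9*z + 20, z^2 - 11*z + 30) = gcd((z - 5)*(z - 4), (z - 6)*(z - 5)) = z - 5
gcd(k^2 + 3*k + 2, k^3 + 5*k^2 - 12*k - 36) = k + 2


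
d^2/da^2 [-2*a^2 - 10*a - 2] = -4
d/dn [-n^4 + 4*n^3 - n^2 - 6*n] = -4*n^3 + 12*n^2 - 2*n - 6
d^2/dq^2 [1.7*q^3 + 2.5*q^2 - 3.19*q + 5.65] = 10.2*q + 5.0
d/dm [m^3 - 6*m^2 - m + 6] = 3*m^2 - 12*m - 1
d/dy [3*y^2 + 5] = 6*y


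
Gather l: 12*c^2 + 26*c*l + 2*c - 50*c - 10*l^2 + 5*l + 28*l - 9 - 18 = 12*c^2 - 48*c - 10*l^2 + l*(26*c + 33) - 27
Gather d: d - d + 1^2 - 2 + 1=0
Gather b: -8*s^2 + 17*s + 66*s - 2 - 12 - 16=-8*s^2 + 83*s - 30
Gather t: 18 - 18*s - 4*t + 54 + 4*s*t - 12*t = -18*s + t*(4*s - 16) + 72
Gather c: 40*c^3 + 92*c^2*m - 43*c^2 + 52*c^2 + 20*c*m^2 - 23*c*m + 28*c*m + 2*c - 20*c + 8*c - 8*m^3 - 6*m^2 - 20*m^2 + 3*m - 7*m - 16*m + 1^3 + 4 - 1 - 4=40*c^3 + c^2*(92*m + 9) + c*(20*m^2 + 5*m - 10) - 8*m^3 - 26*m^2 - 20*m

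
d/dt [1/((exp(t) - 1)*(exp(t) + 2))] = (-2*exp(t) - 1)*exp(t)/(exp(4*t) + 2*exp(3*t) - 3*exp(2*t) - 4*exp(t) + 4)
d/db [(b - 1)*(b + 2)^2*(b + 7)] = 4*b^3 + 30*b^2 + 42*b - 4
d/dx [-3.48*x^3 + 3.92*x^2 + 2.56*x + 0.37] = -10.44*x^2 + 7.84*x + 2.56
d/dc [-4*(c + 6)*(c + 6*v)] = -8*c - 24*v - 24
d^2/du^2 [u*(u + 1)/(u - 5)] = 60/(u^3 - 15*u^2 + 75*u - 125)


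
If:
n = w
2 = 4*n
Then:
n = 1/2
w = 1/2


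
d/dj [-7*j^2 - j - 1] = -14*j - 1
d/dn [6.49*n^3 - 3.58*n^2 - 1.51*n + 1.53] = 19.47*n^2 - 7.16*n - 1.51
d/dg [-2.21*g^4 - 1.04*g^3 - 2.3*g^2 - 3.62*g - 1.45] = -8.84*g^3 - 3.12*g^2 - 4.6*g - 3.62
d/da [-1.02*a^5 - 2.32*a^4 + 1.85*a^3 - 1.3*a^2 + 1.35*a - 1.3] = -5.1*a^4 - 9.28*a^3 + 5.55*a^2 - 2.6*a + 1.35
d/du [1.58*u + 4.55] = 1.58000000000000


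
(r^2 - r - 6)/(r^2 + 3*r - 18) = (r + 2)/(r + 6)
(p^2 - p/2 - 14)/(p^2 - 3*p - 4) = (p + 7/2)/(p + 1)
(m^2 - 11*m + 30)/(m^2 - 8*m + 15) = (m - 6)/(m - 3)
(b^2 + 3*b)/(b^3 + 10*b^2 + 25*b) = (b + 3)/(b^2 + 10*b + 25)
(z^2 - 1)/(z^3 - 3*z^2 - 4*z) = (z - 1)/(z*(z - 4))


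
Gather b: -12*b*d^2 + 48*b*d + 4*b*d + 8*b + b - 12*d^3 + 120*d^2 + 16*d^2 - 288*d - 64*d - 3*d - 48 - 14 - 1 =b*(-12*d^2 + 52*d + 9) - 12*d^3 + 136*d^2 - 355*d - 63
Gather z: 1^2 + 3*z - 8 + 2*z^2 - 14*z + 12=2*z^2 - 11*z + 5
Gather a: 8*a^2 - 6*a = 8*a^2 - 6*a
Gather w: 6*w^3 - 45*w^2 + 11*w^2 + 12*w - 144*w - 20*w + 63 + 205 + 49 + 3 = 6*w^3 - 34*w^2 - 152*w + 320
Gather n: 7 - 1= 6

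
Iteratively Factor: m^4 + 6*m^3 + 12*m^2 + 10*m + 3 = (m + 3)*(m^3 + 3*m^2 + 3*m + 1) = (m + 1)*(m + 3)*(m^2 + 2*m + 1) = (m + 1)^2*(m + 3)*(m + 1)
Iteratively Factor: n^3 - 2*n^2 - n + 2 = (n - 2)*(n^2 - 1) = (n - 2)*(n + 1)*(n - 1)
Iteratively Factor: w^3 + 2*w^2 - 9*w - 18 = (w + 3)*(w^2 - w - 6) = (w - 3)*(w + 3)*(w + 2)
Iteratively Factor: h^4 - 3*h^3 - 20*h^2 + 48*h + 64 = (h - 4)*(h^3 + h^2 - 16*h - 16) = (h - 4)*(h + 1)*(h^2 - 16) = (h - 4)^2*(h + 1)*(h + 4)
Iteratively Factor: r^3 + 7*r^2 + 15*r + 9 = (r + 3)*(r^2 + 4*r + 3) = (r + 3)^2*(r + 1)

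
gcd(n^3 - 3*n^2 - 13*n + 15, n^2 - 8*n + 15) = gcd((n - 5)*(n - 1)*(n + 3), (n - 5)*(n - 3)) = n - 5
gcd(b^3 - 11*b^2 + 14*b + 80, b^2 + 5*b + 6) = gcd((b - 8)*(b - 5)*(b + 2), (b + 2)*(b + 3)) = b + 2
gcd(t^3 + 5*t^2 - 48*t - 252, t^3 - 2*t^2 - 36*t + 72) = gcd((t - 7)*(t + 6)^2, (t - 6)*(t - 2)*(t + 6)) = t + 6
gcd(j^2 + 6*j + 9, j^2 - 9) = j + 3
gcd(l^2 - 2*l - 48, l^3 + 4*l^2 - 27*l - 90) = l + 6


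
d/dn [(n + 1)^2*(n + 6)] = (n + 1)*(3*n + 13)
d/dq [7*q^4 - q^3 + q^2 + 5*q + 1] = 28*q^3 - 3*q^2 + 2*q + 5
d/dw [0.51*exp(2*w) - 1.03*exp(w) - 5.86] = (1.02*exp(w) - 1.03)*exp(w)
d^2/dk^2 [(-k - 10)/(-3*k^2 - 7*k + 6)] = 2*((k + 10)*(6*k + 7)^2 - (9*k + 37)*(3*k^2 + 7*k - 6))/(3*k^2 + 7*k - 6)^3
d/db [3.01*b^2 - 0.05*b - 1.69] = 6.02*b - 0.05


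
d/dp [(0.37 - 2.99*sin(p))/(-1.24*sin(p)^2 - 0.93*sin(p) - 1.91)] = (-3.7076*sin(p)^2 + 0.9176*sin(p) + 6.055)*cos(p)/(1.5376*sin(p)^4 + 2.3064*sin(p)^3 + 5.6017*sin(p)^2 + 3.5526*sin(p) + 3.6481)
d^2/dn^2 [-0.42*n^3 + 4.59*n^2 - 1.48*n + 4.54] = 9.18 - 2.52*n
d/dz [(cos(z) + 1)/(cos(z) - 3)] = 4*sin(z)/(cos(z) - 3)^2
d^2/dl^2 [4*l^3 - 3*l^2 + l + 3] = 24*l - 6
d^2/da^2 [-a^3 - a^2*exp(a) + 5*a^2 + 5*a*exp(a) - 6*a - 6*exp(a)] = -a^2*exp(a) + a*exp(a) - 6*a + 2*exp(a) + 10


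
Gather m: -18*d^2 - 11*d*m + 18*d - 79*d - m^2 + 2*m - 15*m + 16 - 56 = -18*d^2 - 61*d - m^2 + m*(-11*d - 13) - 40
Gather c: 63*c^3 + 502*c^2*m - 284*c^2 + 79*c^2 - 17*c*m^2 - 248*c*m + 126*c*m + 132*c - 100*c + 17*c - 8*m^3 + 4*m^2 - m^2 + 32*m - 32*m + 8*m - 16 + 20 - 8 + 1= 63*c^3 + c^2*(502*m - 205) + c*(-17*m^2 - 122*m + 49) - 8*m^3 + 3*m^2 + 8*m - 3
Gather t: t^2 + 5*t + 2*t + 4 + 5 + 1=t^2 + 7*t + 10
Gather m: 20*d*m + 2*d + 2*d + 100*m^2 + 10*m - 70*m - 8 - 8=4*d + 100*m^2 + m*(20*d - 60) - 16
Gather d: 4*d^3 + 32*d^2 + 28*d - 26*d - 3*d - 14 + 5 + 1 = 4*d^3 + 32*d^2 - d - 8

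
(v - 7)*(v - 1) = v^2 - 8*v + 7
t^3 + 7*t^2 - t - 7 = (t - 1)*(t + 1)*(t + 7)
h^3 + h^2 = h^2*(h + 1)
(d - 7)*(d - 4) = d^2 - 11*d + 28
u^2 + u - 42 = (u - 6)*(u + 7)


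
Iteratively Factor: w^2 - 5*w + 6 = (w - 3)*(w - 2)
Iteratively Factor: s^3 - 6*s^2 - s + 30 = (s - 3)*(s^2 - 3*s - 10) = (s - 5)*(s - 3)*(s + 2)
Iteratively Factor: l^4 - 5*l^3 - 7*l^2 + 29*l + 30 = (l - 3)*(l^3 - 2*l^2 - 13*l - 10) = (l - 3)*(l + 1)*(l^2 - 3*l - 10) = (l - 5)*(l - 3)*(l + 1)*(l + 2)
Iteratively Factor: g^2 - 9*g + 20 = (g - 4)*(g - 5)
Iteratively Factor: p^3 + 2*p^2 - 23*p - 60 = (p + 3)*(p^2 - p - 20) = (p - 5)*(p + 3)*(p + 4)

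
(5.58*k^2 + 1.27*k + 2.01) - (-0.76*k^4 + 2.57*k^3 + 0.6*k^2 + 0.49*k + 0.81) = 0.76*k^4 - 2.57*k^3 + 4.98*k^2 + 0.78*k + 1.2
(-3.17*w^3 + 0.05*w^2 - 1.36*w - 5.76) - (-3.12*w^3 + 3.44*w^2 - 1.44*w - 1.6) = -0.0499999999999998*w^3 - 3.39*w^2 + 0.0799999999999998*w - 4.16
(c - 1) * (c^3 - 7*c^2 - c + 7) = c^4 - 8*c^3 + 6*c^2 + 8*c - 7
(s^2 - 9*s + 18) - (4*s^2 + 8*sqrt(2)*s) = -3*s^2 - 8*sqrt(2)*s - 9*s + 18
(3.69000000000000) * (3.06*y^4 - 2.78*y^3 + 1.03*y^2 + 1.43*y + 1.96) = 11.2914*y^4 - 10.2582*y^3 + 3.8007*y^2 + 5.2767*y + 7.2324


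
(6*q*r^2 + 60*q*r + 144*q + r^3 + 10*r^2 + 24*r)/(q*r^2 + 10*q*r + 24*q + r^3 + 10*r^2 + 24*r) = (6*q + r)/(q + r)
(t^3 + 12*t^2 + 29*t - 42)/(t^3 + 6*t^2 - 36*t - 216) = (t^2 + 6*t - 7)/(t^2 - 36)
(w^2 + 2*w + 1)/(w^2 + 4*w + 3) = (w + 1)/(w + 3)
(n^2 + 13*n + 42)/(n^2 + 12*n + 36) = (n + 7)/(n + 6)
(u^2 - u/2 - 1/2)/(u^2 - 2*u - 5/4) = 2*(u - 1)/(2*u - 5)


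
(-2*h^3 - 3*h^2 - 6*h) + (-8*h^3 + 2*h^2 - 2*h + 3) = -10*h^3 - h^2 - 8*h + 3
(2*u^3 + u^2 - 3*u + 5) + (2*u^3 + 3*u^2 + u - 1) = 4*u^3 + 4*u^2 - 2*u + 4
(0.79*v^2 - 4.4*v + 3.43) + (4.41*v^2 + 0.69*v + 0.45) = 5.2*v^2 - 3.71*v + 3.88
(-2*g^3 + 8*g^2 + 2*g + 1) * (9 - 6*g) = 12*g^4 - 66*g^3 + 60*g^2 + 12*g + 9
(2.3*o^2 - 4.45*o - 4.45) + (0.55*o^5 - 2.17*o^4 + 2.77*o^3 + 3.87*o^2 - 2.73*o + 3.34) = 0.55*o^5 - 2.17*o^4 + 2.77*o^3 + 6.17*o^2 - 7.18*o - 1.11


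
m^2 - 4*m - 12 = (m - 6)*(m + 2)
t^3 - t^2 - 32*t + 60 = (t - 5)*(t - 2)*(t + 6)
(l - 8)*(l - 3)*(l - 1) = l^3 - 12*l^2 + 35*l - 24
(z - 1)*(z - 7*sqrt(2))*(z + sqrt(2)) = z^3 - 6*sqrt(2)*z^2 - z^2 - 14*z + 6*sqrt(2)*z + 14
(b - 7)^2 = b^2 - 14*b + 49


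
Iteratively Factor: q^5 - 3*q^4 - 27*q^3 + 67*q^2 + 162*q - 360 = (q + 3)*(q^4 - 6*q^3 - 9*q^2 + 94*q - 120) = (q - 3)*(q + 3)*(q^3 - 3*q^2 - 18*q + 40) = (q - 3)*(q - 2)*(q + 3)*(q^2 - q - 20) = (q - 5)*(q - 3)*(q - 2)*(q + 3)*(q + 4)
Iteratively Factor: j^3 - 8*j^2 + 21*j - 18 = (j - 2)*(j^2 - 6*j + 9) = (j - 3)*(j - 2)*(j - 3)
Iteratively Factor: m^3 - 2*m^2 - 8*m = (m)*(m^2 - 2*m - 8) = m*(m + 2)*(m - 4)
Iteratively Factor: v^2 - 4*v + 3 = (v - 1)*(v - 3)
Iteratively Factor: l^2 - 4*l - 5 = (l - 5)*(l + 1)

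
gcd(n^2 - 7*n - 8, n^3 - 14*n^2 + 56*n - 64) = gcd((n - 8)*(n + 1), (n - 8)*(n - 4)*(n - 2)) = n - 8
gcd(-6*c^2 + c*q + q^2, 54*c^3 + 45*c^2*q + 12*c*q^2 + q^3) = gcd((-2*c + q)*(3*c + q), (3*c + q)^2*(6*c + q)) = 3*c + q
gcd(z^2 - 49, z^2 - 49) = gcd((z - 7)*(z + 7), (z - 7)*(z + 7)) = z^2 - 49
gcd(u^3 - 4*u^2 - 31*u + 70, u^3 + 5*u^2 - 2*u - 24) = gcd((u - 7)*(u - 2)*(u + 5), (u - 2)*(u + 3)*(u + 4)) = u - 2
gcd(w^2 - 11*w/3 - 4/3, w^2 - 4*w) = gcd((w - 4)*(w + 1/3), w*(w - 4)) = w - 4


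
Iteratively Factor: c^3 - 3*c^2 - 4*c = (c)*(c^2 - 3*c - 4) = c*(c + 1)*(c - 4)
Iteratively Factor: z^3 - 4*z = (z)*(z^2 - 4) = z*(z - 2)*(z + 2)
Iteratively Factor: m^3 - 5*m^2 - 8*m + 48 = (m - 4)*(m^2 - m - 12) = (m - 4)^2*(m + 3)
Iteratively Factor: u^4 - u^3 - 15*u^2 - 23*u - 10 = (u + 1)*(u^3 - 2*u^2 - 13*u - 10) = (u + 1)^2*(u^2 - 3*u - 10) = (u + 1)^2*(u + 2)*(u - 5)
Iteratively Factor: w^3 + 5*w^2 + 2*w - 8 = (w + 4)*(w^2 + w - 2) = (w + 2)*(w + 4)*(w - 1)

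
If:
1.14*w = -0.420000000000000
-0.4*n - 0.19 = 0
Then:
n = -0.48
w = -0.37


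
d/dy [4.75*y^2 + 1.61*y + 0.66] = 9.5*y + 1.61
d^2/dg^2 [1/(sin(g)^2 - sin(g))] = (-4 - 1/sin(g) + 4/sin(g)^2 - 2/sin(g)^3)/(sin(g) - 1)^2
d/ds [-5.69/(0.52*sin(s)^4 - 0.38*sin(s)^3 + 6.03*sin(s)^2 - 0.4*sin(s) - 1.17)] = (11.8352*sin(s)^3 - 6.4866*sin(s)^2 + 68.6214*sin(s) - 2.276)*cos(s)/(-0.52*sin(s)^4 + 0.38*sin(s)^3 - 6.03*sin(s)^2 + 0.4*sin(s) + 1.17)^2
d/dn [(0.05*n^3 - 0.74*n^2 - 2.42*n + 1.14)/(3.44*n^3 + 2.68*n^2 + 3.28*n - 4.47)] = (2.6796*n^4 + 16.9776*n^3 - 8.3769*n^2 + 0.505199999999999*n + 7.0782)/(11.8336*n^6 + 18.4384*n^5 + 29.7488*n^4 - 13.1728*n^3 - 13.2008*n^2 - 29.3232*n + 19.9809)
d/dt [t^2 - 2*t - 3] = 2*t - 2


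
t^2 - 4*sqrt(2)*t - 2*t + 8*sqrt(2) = (t - 2)*(t - 4*sqrt(2))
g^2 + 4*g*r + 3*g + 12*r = (g + 3)*(g + 4*r)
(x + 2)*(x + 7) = x^2 + 9*x + 14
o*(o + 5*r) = o^2 + 5*o*r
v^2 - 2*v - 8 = (v - 4)*(v + 2)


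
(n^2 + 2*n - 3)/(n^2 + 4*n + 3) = (n - 1)/(n + 1)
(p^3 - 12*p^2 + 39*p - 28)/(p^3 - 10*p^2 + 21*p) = (p^2 - 5*p + 4)/(p*(p - 3))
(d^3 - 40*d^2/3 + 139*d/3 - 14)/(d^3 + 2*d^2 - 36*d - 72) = (3*d^2 - 22*d + 7)/(3*(d^2 + 8*d + 12))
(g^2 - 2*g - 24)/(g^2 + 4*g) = (g - 6)/g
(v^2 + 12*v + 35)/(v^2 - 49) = (v + 5)/(v - 7)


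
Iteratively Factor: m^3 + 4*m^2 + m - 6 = (m + 2)*(m^2 + 2*m - 3) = (m - 1)*(m + 2)*(m + 3)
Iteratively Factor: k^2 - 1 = (k - 1)*(k + 1)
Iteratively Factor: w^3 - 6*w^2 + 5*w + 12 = (w + 1)*(w^2 - 7*w + 12) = (w - 3)*(w + 1)*(w - 4)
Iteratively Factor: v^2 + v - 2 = (v + 2)*(v - 1)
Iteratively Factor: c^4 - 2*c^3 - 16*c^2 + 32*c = (c - 2)*(c^3 - 16*c) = (c - 4)*(c - 2)*(c^2 + 4*c) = (c - 4)*(c - 2)*(c + 4)*(c)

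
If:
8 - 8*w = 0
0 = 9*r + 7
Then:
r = -7/9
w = 1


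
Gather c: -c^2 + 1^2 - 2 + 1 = -c^2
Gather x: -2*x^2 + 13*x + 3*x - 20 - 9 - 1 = -2*x^2 + 16*x - 30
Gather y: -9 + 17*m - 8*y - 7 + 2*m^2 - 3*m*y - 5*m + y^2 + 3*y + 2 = 2*m^2 + 12*m + y^2 + y*(-3*m - 5) - 14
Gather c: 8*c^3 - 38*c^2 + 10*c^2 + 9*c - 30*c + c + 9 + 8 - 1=8*c^3 - 28*c^2 - 20*c + 16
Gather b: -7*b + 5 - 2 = 3 - 7*b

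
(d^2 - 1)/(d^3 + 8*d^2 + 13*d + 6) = (d - 1)/(d^2 + 7*d + 6)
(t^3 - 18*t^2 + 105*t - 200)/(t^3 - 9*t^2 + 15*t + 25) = (t - 8)/(t + 1)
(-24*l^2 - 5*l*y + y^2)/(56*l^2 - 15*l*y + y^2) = (3*l + y)/(-7*l + y)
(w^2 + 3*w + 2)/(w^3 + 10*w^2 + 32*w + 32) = (w + 1)/(w^2 + 8*w + 16)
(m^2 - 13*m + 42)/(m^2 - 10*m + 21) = (m - 6)/(m - 3)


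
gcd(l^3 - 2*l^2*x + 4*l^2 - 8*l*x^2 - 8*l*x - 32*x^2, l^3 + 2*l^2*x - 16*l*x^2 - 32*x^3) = -l^2 + 2*l*x + 8*x^2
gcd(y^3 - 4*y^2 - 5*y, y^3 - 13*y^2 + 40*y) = y^2 - 5*y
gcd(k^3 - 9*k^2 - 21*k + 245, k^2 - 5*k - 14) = k - 7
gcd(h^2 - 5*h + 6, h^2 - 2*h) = h - 2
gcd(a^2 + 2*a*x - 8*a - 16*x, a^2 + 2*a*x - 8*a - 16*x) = a^2 + 2*a*x - 8*a - 16*x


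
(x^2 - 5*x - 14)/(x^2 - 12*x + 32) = (x^2 - 5*x - 14)/(x^2 - 12*x + 32)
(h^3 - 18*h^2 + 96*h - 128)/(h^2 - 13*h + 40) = (h^2 - 10*h + 16)/(h - 5)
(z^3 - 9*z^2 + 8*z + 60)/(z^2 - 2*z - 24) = (z^2 - 3*z - 10)/(z + 4)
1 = 1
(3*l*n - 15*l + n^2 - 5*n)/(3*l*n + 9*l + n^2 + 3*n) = (n - 5)/(n + 3)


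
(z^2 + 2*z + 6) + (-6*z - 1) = z^2 - 4*z + 5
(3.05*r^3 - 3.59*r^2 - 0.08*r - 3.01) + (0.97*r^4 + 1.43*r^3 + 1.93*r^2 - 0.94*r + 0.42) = 0.97*r^4 + 4.48*r^3 - 1.66*r^2 - 1.02*r - 2.59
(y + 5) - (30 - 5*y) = 6*y - 25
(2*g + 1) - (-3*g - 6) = 5*g + 7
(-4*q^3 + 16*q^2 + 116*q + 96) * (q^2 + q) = -4*q^5 + 12*q^4 + 132*q^3 + 212*q^2 + 96*q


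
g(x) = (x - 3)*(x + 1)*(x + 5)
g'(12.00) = 491.00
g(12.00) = 1989.00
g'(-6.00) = 59.00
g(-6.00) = -45.00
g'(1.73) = 6.36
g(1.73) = -23.33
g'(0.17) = -11.89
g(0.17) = -17.12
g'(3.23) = 37.68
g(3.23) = 8.01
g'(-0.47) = -15.16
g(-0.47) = -8.33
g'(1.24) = -0.95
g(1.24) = -24.60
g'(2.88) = 29.16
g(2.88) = -3.67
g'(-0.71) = -15.75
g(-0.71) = -4.62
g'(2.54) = 21.59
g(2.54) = -12.28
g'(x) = (x - 3)*(x + 1) + (x - 3)*(x + 5) + (x + 1)*(x + 5) = 3*x^2 + 6*x - 13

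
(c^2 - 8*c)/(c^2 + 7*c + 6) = c*(c - 8)/(c^2 + 7*c + 6)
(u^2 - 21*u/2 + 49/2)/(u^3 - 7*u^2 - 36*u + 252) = (u - 7/2)/(u^2 - 36)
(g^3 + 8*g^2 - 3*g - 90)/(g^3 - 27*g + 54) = (g + 5)/(g - 3)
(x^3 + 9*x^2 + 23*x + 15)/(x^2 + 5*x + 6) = (x^2 + 6*x + 5)/(x + 2)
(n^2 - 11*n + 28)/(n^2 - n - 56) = (-n^2 + 11*n - 28)/(-n^2 + n + 56)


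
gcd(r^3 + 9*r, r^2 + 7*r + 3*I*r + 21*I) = r + 3*I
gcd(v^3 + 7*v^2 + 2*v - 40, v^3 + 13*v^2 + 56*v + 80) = v^2 + 9*v + 20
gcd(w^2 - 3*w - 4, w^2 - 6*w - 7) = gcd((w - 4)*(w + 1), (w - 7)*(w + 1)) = w + 1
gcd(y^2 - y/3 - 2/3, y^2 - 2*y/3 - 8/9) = y + 2/3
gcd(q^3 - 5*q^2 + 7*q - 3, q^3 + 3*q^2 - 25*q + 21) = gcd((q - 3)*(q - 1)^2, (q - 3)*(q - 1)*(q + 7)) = q^2 - 4*q + 3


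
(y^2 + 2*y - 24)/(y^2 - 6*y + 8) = (y + 6)/(y - 2)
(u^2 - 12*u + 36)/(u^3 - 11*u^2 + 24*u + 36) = 1/(u + 1)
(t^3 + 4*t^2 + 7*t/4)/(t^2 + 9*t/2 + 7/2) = t*(2*t + 1)/(2*(t + 1))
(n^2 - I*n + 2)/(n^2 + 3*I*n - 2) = (n - 2*I)/(n + 2*I)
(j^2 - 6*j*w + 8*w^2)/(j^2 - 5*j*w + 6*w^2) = (-j + 4*w)/(-j + 3*w)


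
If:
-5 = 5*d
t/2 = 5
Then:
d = -1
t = 10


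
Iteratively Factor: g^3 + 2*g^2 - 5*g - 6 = (g + 3)*(g^2 - g - 2) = (g - 2)*(g + 3)*(g + 1)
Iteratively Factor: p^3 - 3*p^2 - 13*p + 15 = (p - 1)*(p^2 - 2*p - 15) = (p - 1)*(p + 3)*(p - 5)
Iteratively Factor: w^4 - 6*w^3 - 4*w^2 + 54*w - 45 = (w + 3)*(w^3 - 9*w^2 + 23*w - 15) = (w - 3)*(w + 3)*(w^2 - 6*w + 5) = (w - 5)*(w - 3)*(w + 3)*(w - 1)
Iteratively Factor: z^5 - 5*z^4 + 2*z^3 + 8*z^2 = (z + 1)*(z^4 - 6*z^3 + 8*z^2) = (z - 2)*(z + 1)*(z^3 - 4*z^2) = (z - 4)*(z - 2)*(z + 1)*(z^2) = z*(z - 4)*(z - 2)*(z + 1)*(z)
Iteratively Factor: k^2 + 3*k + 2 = (k + 2)*(k + 1)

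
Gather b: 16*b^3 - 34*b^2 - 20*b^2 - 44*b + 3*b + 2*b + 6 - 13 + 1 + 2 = 16*b^3 - 54*b^2 - 39*b - 4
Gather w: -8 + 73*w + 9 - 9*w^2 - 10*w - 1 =-9*w^2 + 63*w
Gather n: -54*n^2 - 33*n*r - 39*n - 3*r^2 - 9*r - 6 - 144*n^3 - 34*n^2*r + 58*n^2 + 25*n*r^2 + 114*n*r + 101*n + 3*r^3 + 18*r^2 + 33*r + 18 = -144*n^3 + n^2*(4 - 34*r) + n*(25*r^2 + 81*r + 62) + 3*r^3 + 15*r^2 + 24*r + 12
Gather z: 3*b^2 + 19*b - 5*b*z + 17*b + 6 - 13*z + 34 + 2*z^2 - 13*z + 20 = 3*b^2 + 36*b + 2*z^2 + z*(-5*b - 26) + 60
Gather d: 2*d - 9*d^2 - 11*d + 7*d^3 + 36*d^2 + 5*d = 7*d^3 + 27*d^2 - 4*d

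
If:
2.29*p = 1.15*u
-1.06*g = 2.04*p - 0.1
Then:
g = 0.0943396226415094 - 0.966466177803411*u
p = 0.502183406113537*u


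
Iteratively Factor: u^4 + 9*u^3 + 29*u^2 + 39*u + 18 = (u + 3)*(u^3 + 6*u^2 + 11*u + 6) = (u + 1)*(u + 3)*(u^2 + 5*u + 6) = (u + 1)*(u + 2)*(u + 3)*(u + 3)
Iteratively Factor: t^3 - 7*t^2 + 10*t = (t)*(t^2 - 7*t + 10) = t*(t - 5)*(t - 2)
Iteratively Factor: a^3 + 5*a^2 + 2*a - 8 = (a + 2)*(a^2 + 3*a - 4) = (a + 2)*(a + 4)*(a - 1)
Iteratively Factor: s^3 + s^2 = (s)*(s^2 + s) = s^2*(s + 1)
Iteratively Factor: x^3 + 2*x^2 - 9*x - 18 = (x + 3)*(x^2 - x - 6) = (x - 3)*(x + 3)*(x + 2)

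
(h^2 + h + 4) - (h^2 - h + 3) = 2*h + 1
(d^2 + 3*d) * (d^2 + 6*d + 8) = d^4 + 9*d^3 + 26*d^2 + 24*d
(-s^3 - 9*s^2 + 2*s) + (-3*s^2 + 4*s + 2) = -s^3 - 12*s^2 + 6*s + 2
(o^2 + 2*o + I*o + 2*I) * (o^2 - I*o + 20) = o^4 + 2*o^3 + 21*o^2 + 42*o + 20*I*o + 40*I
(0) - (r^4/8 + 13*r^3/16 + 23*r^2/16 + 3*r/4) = -r^4/8 - 13*r^3/16 - 23*r^2/16 - 3*r/4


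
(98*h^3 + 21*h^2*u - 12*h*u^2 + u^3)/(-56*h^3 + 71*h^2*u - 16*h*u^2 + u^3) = (-14*h^2 - 5*h*u + u^2)/(8*h^2 - 9*h*u + u^2)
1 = 1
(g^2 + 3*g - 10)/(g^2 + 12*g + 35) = (g - 2)/(g + 7)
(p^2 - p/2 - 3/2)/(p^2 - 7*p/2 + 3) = (p + 1)/(p - 2)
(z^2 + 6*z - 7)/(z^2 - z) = (z + 7)/z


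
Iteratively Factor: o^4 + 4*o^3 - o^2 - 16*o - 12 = (o - 2)*(o^3 + 6*o^2 + 11*o + 6) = (o - 2)*(o + 1)*(o^2 + 5*o + 6) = (o - 2)*(o + 1)*(o + 3)*(o + 2)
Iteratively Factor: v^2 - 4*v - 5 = (v + 1)*(v - 5)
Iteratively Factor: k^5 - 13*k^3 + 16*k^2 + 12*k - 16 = (k - 1)*(k^4 + k^3 - 12*k^2 + 4*k + 16) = (k - 1)*(k + 1)*(k^3 - 12*k + 16) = (k - 2)*(k - 1)*(k + 1)*(k^2 + 2*k - 8) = (k - 2)*(k - 1)*(k + 1)*(k + 4)*(k - 2)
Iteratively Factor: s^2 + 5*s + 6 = (s + 3)*(s + 2)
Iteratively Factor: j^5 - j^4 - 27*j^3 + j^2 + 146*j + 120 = (j + 1)*(j^4 - 2*j^3 - 25*j^2 + 26*j + 120) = (j + 1)*(j + 2)*(j^3 - 4*j^2 - 17*j + 60) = (j + 1)*(j + 2)*(j + 4)*(j^2 - 8*j + 15) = (j - 3)*(j + 1)*(j + 2)*(j + 4)*(j - 5)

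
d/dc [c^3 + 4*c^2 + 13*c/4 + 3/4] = 3*c^2 + 8*c + 13/4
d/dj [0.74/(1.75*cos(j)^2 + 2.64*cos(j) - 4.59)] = (2.59*cos(j) + 1.9536)*sin(j)/(1.75*cos(j)^2 + 2.64*cos(j) - 4.59)^2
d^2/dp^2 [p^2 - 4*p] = 2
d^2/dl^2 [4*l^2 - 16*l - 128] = 8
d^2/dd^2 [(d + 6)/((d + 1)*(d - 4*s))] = 2*((d + 1)^2*(d + 6) - (d + 1)^2*(d - 4*s) + (d + 1)*(d + 6)*(d - 4*s) - (d + 1)*(d - 4*s)^2 + (d + 6)*(d - 4*s)^2)/((d + 1)^3*(d - 4*s)^3)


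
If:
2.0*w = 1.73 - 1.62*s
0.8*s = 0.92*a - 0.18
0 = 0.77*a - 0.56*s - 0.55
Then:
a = 3.37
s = 3.64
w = -2.09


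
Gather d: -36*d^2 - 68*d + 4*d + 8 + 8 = -36*d^2 - 64*d + 16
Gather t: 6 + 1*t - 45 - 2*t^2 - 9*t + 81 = -2*t^2 - 8*t + 42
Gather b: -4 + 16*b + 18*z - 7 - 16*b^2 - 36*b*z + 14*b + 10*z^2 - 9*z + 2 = -16*b^2 + b*(30 - 36*z) + 10*z^2 + 9*z - 9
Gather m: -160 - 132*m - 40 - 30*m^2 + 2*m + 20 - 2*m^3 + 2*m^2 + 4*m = -2*m^3 - 28*m^2 - 126*m - 180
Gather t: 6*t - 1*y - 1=6*t - y - 1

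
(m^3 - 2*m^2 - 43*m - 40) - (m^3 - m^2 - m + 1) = -m^2 - 42*m - 41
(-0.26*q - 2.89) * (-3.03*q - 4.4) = 0.7878*q^2 + 9.9007*q + 12.716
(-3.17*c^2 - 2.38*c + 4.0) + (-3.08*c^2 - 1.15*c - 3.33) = -6.25*c^2 - 3.53*c + 0.67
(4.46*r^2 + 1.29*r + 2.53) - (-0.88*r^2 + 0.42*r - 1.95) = 5.34*r^2 + 0.87*r + 4.48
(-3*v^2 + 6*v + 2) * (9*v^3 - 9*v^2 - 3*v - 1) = -27*v^5 + 81*v^4 - 27*v^3 - 33*v^2 - 12*v - 2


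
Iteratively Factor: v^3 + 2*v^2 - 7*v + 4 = (v - 1)*(v^2 + 3*v - 4) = (v - 1)*(v + 4)*(v - 1)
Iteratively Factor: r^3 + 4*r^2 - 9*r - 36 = (r + 3)*(r^2 + r - 12) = (r - 3)*(r + 3)*(r + 4)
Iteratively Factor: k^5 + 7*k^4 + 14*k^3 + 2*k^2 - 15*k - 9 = (k + 1)*(k^4 + 6*k^3 + 8*k^2 - 6*k - 9) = (k + 1)^2*(k^3 + 5*k^2 + 3*k - 9) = (k + 1)^2*(k + 3)*(k^2 + 2*k - 3) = (k + 1)^2*(k + 3)^2*(k - 1)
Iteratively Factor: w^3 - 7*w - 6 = (w - 3)*(w^2 + 3*w + 2) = (w - 3)*(w + 1)*(w + 2)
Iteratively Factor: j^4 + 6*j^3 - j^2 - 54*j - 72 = (j + 2)*(j^3 + 4*j^2 - 9*j - 36) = (j - 3)*(j + 2)*(j^2 + 7*j + 12) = (j - 3)*(j + 2)*(j + 4)*(j + 3)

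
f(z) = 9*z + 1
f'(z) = 9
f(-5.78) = -51.02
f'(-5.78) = 9.00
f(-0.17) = -0.53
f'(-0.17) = 9.00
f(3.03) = 28.27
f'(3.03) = 9.00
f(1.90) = 18.10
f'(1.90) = 9.00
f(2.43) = 22.87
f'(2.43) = 9.00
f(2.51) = 23.59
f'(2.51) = 9.00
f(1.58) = 15.22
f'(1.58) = 9.00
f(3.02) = 28.18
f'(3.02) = 9.00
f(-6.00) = -53.00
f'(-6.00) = 9.00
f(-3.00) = -26.00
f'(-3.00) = 9.00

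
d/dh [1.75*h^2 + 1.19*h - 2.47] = 3.5*h + 1.19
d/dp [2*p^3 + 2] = 6*p^2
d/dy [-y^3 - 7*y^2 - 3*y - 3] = -3*y^2 - 14*y - 3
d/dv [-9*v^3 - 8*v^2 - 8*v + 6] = -27*v^2 - 16*v - 8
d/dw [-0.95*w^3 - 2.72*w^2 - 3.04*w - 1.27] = -2.85*w^2 - 5.44*w - 3.04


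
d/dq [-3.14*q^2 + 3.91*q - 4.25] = 3.91 - 6.28*q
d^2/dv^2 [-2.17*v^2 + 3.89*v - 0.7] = -4.34000000000000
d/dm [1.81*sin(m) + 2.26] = 1.81*cos(m)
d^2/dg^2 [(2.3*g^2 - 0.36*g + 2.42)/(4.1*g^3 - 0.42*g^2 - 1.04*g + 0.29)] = (77.326*g^6 - 36.3096*g^5 + 550.72512*g^4 - 110.168008*g^3 - 52.534632*g^2 - 11.185032*g + 5.994164)/(68.921*g^9 - 21.1806*g^8 - 50.27748*g^7 + 25.295892*g^6 + 9.757032*g^5 - 8.628708*g^4 + 0.669598*g^3 + 0.835026*g^2 - 0.262392*g + 0.024389)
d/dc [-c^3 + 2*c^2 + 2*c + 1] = -3*c^2 + 4*c + 2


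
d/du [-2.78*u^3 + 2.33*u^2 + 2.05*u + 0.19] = -8.34*u^2 + 4.66*u + 2.05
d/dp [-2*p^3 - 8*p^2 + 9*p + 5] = -6*p^2 - 16*p + 9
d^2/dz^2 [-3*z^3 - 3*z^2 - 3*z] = -18*z - 6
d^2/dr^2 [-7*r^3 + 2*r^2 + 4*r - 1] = 4 - 42*r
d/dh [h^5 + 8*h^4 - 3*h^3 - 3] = h^2*(5*h^2 + 32*h - 9)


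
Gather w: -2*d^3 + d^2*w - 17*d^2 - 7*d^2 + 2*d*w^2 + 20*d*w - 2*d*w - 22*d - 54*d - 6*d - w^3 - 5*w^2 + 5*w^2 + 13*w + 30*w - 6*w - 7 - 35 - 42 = -2*d^3 - 24*d^2 + 2*d*w^2 - 82*d - w^3 + w*(d^2 + 18*d + 37) - 84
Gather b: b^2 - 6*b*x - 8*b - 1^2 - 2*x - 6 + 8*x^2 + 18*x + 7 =b^2 + b*(-6*x - 8) + 8*x^2 + 16*x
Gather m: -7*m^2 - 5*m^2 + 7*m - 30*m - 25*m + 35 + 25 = -12*m^2 - 48*m + 60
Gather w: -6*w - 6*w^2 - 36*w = -6*w^2 - 42*w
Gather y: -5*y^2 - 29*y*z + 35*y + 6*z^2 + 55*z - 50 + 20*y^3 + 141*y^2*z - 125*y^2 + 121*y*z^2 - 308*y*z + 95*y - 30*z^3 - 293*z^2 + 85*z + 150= 20*y^3 + y^2*(141*z - 130) + y*(121*z^2 - 337*z + 130) - 30*z^3 - 287*z^2 + 140*z + 100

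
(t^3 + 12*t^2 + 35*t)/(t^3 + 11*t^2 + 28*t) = (t + 5)/(t + 4)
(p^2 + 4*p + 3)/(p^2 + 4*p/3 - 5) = 3*(p + 1)/(3*p - 5)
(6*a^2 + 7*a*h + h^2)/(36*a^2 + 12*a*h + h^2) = (a + h)/(6*a + h)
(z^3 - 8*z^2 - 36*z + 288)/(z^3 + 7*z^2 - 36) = (z^2 - 14*z + 48)/(z^2 + z - 6)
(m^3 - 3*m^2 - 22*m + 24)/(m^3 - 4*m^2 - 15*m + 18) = (m + 4)/(m + 3)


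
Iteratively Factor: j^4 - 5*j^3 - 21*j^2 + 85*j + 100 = (j + 1)*(j^3 - 6*j^2 - 15*j + 100) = (j - 5)*(j + 1)*(j^2 - j - 20) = (j - 5)^2*(j + 1)*(j + 4)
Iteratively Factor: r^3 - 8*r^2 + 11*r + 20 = (r + 1)*(r^2 - 9*r + 20) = (r - 4)*(r + 1)*(r - 5)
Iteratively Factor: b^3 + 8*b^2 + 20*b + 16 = (b + 2)*(b^2 + 6*b + 8) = (b + 2)^2*(b + 4)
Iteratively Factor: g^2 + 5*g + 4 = (g + 4)*(g + 1)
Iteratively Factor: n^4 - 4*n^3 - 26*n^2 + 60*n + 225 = (n - 5)*(n^3 + n^2 - 21*n - 45) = (n - 5)^2*(n^2 + 6*n + 9) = (n - 5)^2*(n + 3)*(n + 3)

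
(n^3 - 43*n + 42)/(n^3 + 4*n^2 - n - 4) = (n^2 + n - 42)/(n^2 + 5*n + 4)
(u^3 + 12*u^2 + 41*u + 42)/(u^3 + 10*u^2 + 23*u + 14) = (u + 3)/(u + 1)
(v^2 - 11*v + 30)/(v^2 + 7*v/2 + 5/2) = 2*(v^2 - 11*v + 30)/(2*v^2 + 7*v + 5)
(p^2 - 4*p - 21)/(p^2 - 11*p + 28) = (p + 3)/(p - 4)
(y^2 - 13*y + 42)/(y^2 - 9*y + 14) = (y - 6)/(y - 2)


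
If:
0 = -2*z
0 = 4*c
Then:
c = 0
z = 0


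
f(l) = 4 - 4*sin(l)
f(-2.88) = 5.03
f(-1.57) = 8.00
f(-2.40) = 6.70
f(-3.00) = 4.56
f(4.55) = 7.95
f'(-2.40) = 2.95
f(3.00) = 3.44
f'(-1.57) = -0.00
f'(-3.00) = 3.96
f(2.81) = 2.70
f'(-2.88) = 3.86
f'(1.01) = -2.13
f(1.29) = 0.16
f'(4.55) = 0.65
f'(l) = -4*cos(l)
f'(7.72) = -0.53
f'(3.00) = 3.96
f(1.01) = 0.61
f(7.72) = 0.04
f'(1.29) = -1.11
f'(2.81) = 3.78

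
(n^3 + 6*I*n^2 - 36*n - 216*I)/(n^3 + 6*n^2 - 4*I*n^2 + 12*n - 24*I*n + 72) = (n^2 + 6*n*(-1 + I) - 36*I)/(n^2 - 4*I*n + 12)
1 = 1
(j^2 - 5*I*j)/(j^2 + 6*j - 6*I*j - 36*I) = j*(j - 5*I)/(j^2 + 6*j*(1 - I) - 36*I)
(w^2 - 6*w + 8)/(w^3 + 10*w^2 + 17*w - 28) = (w^2 - 6*w + 8)/(w^3 + 10*w^2 + 17*w - 28)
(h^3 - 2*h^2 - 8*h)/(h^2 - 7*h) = (h^2 - 2*h - 8)/(h - 7)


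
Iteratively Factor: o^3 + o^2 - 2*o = (o)*(o^2 + o - 2) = o*(o + 2)*(o - 1)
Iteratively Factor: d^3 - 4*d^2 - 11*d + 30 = (d - 5)*(d^2 + d - 6) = (d - 5)*(d - 2)*(d + 3)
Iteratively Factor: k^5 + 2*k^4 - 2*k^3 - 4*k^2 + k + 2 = (k - 1)*(k^4 + 3*k^3 + k^2 - 3*k - 2) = (k - 1)*(k + 2)*(k^3 + k^2 - k - 1) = (k - 1)*(k + 1)*(k + 2)*(k^2 - 1) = (k - 1)*(k + 1)^2*(k + 2)*(k - 1)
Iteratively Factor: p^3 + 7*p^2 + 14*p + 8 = (p + 1)*(p^2 + 6*p + 8) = (p + 1)*(p + 4)*(p + 2)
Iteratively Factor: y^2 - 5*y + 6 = (y - 3)*(y - 2)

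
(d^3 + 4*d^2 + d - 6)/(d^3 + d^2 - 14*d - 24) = (d - 1)/(d - 4)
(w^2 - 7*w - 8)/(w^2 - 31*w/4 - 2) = 4*(w + 1)/(4*w + 1)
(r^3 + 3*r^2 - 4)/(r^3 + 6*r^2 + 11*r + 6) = (r^2 + r - 2)/(r^2 + 4*r + 3)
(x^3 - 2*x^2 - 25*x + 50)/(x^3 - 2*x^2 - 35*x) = (x^2 - 7*x + 10)/(x*(x - 7))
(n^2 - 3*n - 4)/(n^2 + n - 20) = (n + 1)/(n + 5)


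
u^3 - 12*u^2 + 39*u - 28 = (u - 7)*(u - 4)*(u - 1)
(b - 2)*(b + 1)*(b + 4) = b^3 + 3*b^2 - 6*b - 8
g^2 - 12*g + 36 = (g - 6)^2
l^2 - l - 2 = (l - 2)*(l + 1)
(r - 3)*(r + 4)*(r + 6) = r^3 + 7*r^2 - 6*r - 72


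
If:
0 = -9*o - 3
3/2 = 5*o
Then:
No Solution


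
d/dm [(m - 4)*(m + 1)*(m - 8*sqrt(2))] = 3*m^2 - 16*sqrt(2)*m - 6*m - 4 + 24*sqrt(2)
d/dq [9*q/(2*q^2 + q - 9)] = 9*(2*q^2 - q*(4*q + 1) + q - 9)/(2*q^2 + q - 9)^2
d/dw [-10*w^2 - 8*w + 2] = -20*w - 8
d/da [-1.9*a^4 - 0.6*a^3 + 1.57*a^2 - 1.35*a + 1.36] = -7.6*a^3 - 1.8*a^2 + 3.14*a - 1.35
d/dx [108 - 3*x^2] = -6*x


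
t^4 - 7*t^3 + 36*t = t*(t - 6)*(t - 3)*(t + 2)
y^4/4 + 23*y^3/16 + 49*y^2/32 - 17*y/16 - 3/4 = (y/4 + 1)*(y - 3/4)*(y + 1/2)*(y + 2)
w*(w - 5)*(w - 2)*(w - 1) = w^4 - 8*w^3 + 17*w^2 - 10*w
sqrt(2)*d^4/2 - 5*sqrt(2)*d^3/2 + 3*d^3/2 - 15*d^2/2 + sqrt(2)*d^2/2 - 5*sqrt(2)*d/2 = d*(d - 5)*(d + sqrt(2)/2)*(sqrt(2)*d/2 + 1)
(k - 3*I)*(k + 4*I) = k^2 + I*k + 12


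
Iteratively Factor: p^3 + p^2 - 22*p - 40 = (p - 5)*(p^2 + 6*p + 8) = (p - 5)*(p + 4)*(p + 2)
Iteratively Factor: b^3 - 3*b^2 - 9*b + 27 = (b - 3)*(b^2 - 9) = (b - 3)*(b + 3)*(b - 3)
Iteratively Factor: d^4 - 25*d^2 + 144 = (d + 4)*(d^3 - 4*d^2 - 9*d + 36) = (d - 4)*(d + 4)*(d^2 - 9) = (d - 4)*(d - 3)*(d + 4)*(d + 3)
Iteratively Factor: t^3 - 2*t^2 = (t - 2)*(t^2) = t*(t - 2)*(t)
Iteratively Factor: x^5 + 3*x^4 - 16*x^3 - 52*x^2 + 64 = (x - 1)*(x^4 + 4*x^3 - 12*x^2 - 64*x - 64) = (x - 1)*(x + 4)*(x^3 - 12*x - 16) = (x - 1)*(x + 2)*(x + 4)*(x^2 - 2*x - 8) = (x - 4)*(x - 1)*(x + 2)*(x + 4)*(x + 2)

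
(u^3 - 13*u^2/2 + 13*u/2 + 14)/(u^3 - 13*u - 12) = (u - 7/2)/(u + 3)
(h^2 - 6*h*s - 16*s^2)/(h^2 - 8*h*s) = (h + 2*s)/h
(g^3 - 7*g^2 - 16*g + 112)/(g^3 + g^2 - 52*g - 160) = (g^2 - 11*g + 28)/(g^2 - 3*g - 40)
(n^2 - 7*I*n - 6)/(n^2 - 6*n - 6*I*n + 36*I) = (n - I)/(n - 6)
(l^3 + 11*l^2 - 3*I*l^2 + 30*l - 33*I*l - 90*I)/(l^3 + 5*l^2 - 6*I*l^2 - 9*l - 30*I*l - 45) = (l + 6)/(l - 3*I)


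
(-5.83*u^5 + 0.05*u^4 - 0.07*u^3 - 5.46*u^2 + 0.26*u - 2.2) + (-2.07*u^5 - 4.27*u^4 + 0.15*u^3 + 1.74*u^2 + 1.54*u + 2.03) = -7.9*u^5 - 4.22*u^4 + 0.08*u^3 - 3.72*u^2 + 1.8*u - 0.17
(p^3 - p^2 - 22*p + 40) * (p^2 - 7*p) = p^5 - 8*p^4 - 15*p^3 + 194*p^2 - 280*p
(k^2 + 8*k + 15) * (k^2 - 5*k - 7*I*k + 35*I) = k^4 + 3*k^3 - 7*I*k^3 - 25*k^2 - 21*I*k^2 - 75*k + 175*I*k + 525*I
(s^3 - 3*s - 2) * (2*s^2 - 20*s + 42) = 2*s^5 - 20*s^4 + 36*s^3 + 56*s^2 - 86*s - 84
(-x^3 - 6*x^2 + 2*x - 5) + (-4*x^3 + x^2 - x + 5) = -5*x^3 - 5*x^2 + x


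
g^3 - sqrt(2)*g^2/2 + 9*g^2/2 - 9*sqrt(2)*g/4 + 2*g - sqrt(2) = (g + 1/2)*(g + 4)*(g - sqrt(2)/2)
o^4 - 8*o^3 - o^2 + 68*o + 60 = (o - 6)*(o - 5)*(o + 1)*(o + 2)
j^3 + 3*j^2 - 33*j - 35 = (j - 5)*(j + 1)*(j + 7)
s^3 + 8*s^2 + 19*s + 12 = (s + 1)*(s + 3)*(s + 4)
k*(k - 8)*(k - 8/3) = k^3 - 32*k^2/3 + 64*k/3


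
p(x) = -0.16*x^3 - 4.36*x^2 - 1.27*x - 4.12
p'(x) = -0.48*x^2 - 8.72*x - 1.27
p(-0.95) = -6.71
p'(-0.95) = 6.58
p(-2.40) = -23.97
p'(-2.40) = 16.89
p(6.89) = -272.18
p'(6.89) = -84.14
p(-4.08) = -60.65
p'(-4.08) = 26.32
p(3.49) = -68.46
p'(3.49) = -37.55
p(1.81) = -21.65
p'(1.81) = -18.63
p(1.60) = -17.97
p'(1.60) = -16.45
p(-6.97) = -152.90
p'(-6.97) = 36.19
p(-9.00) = -229.21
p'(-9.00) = 38.33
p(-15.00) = -426.07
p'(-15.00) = 21.53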